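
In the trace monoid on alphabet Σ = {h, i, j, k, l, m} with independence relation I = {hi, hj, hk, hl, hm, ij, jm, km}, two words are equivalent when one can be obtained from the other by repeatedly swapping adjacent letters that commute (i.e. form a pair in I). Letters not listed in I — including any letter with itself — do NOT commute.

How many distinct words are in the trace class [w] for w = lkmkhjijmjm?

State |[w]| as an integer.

825

0(l) covers ∅
1(k) covers 0:l
2(m) covers 0:l
3(k) covers 1:k
4(h) covers ∅
5(j) covers 3:k
6(i) covers 2:m, 3:k
7(j) covers 5:j
8(m) covers 6:i
9(j) covers 7:j
10(m) covers 8:m
floor of heap: 0:l, 4:h
completions by unplaced set U, small U first (add the entries for U minus each lowest piece of U):
  |U|=1: {4}:1  {9}:1  {10}:1
  |U|=2: {4,9}:2  {4,10}:2  {7,9}:1  {8,10}:1  {9,10}:2
  |U|=3: {4,7,9}:3  {4,8,10}:3  {4,9,10}:6  {5,7,9}:1  {6,8,10}:1  {7,9,10}:3  {8,9,10}:3
  |U|=4: {2,6,8,10}:1  {4,5,7,9}:4  {4,6,8,10}:4  {4,7,9,10}:12  {4,8,9,10}:12  {5,7,9,10}:4  {6,8,9,10}:4  {7,8,9,10}:6
  |U|=5: {2,4,6,8,10}:5  {2,6,8,9,10}:5  {4,5,7,9,10}:20  {4,6,8,9,10}:20  {4,7,8,9,10}:30  {5,7,8,9,10}:10  {6,7,8,9,10}:10
  |U|=6: {2,4,6,8,9,10}:30  {2,6,7,8,9,10}:15  {4,5,7,8,9,10}:60  {4,6,7,8,9,10}:60  {5,6,7,8,9,10}:20
  |U|=7: {2,4,6,7,8,9,10}:105  {2,5,6,7,8,9,10}:35  {3,5,6,7,8,9,10}:20  {4,5,6,7,8,9,10}:140
  |U|=8: {1,3,5,6,7,8,9,10}:20  {2,3,5,6,7,8,9,10}:55  {2,4,5,6,7,8,9,10}:280  {3,4,5,6,7,8,9,10}:160
  |U|=9: {1,2,3,5,6,7,8,9,10}:75  {1,3,4,5,6,7,8,9,10}:180  {2,3,4,5,6,7,8,9,10}:495
  start at 0(l): 750
  start at 4(h): 75
sum over floor = 825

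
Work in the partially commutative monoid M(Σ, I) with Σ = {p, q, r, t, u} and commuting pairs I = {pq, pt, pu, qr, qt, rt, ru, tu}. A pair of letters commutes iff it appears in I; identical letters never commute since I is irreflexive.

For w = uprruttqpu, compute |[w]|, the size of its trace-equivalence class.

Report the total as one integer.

3150

#0=u has no predecessor
#1=p has no predecessor
#2=r depends on [1:p]
#3=r depends on [2:r]
#4=u depends on [0:u]
#5=t has no predecessor
#6=t depends on [5:t]
#7=q depends on [4:u]
#8=p depends on [3:r]
#9=u depends on [7:q]
sources: [0:u, 1:p, 5:t]
N(rest) = Σ N(rest − s) over sources s of rest; N(one piece) = 1:
  size 1 → [6]=1  [8]=1  [9]=1
  size 2 → [3,8]=1  [5,6]=1  [6,8]=2  [6,9]=2  [7,9]=1  [8,9]=2
  size 3 → [2,3,8]=1  [3,6,8]=3  [3,8,9]=3  [4,7,9]=1  [5,6,8]=3  [5,6,9]=3  [6,7,9]=3  [6,8,9]=6  [7,8,9]=3
  size 4 → [0,4,7,9]=1  [1,2,3,8]=1  [2,3,6,8]=4  [2,3,8,9]=4  [3,5,6,8]=6  [3,6,8,9]=12  [3,7,8,9]=6  [4,6,7,9]=4  [4,7,8,9]=4  [5,6,7,9]=6  [5,6,8,9]=12  [6,7,8,9]=12
  size 5 → [0,4,6,7,9]=5  [0,4,7,8,9]=5  [1,2,3,6,8]=5  [1,2,3,8,9]=5  [2,3,5,6,8]=10  [2,3,6,8,9]=20  [2,3,7,8,9]=10  [3,4,7,8,9]=10  [3,5,6,8,9]=30  [3,6,7,8,9]=30  [4,5,6,7,9]=10  [4,6,7,8,9]=20  [5,6,7,8,9]=30
  size 6 → [0,3,4,7,8,9]=15  [0,4,5,6,7,9]=15  [0,4,6,7,8,9]=30  [1,2,3,5,6,8]=15  [1,2,3,6,8,9]=30  [1,2,3,7,8,9]=15  [2,3,4,7,8,9]=20  [2,3,5,6,8,9]=60  [2,3,6,7,8,9]=60  [3,4,6,7,8,9]=60  [3,5,6,7,8,9]=90  [4,5,6,7,8,9]=60
  size 7 → [0,2,3,4,7,8,9]=35  [0,3,4,6,7,8,9]=105  [0,4,5,6,7,8,9]=105  [1,2,3,4,7,8,9]=35  [1,2,3,5,6,8,9]=105  [1,2,3,6,7,8,9]=105  [2,3,4,6,7,8,9]=140  [2,3,5,6,7,8,9]=210  [3,4,5,6,7,8,9]=210
  size 8 → [0,1,2,3,4,7,8,9]=70  [0,2,3,4,6,7,8,9]=280  [0,3,4,5,6,7,8,9]=420  [1,2,3,4,6,7,8,9]=280  [1,2,3,5,6,7,8,9]=420  [2,3,4,5,6,7,8,9]=560
  first=0(u) contributes 1260
  first=1(p) contributes 1260
  first=5(t) contributes 630
|[w]| = 3150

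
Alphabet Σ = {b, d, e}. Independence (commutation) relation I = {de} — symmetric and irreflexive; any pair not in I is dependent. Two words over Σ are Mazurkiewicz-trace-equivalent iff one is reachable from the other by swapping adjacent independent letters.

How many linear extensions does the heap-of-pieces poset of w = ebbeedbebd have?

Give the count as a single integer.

3

#0=e has no predecessor
#1=b depends on [0:e]
#2=b depends on [1:b]
#3=e depends on [2:b]
#4=e depends on [3:e]
#5=d depends on [2:b]
#6=b depends on [4:e, 5:d]
#7=e depends on [6:b]
#8=b depends on [7:e]
#9=d depends on [8:b]
sources: [0:e]
N(rest) = Σ N(rest − s) over sources s of rest; N(one piece) = 1:
  size 1 → [9]=1
  size 2 → [8,9]=1
  size 3 → [7,8,9]=1
  size 4 → [6,7,8,9]=1
  size 5 → [4,6,7,8,9]=1  [5,6,7,8,9]=1
  size 6 → [3,4,6,7,8,9]=1  [4,5,6,7,8,9]=2
  size 7 → [3,4,5,6,7,8,9]=3
  size 8 → [2,3,4,5,6,7,8,9]=3
  first=0(e) contributes 3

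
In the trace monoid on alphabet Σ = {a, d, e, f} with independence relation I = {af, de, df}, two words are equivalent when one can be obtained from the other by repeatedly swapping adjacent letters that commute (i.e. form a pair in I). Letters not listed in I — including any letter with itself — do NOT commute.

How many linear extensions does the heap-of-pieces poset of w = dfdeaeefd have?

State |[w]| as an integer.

24

0(d) covers ∅
1(f) covers ∅
2(d) covers 0:d
3(e) covers 1:f
4(a) covers 2:d, 3:e
5(e) covers 4:a
6(e) covers 5:e
7(f) covers 6:e
8(d) covers 4:a
floor of heap: 0:d, 1:f
completions by unplaced set U, small U first (add the entries for U minus each lowest piece of U):
  |U|=1: {7}:1  {8}:1
  |U|=2: {6,7}:1  {7,8}:2
  |U|=3: {5,6,7}:1  {6,7,8}:3
  |U|=4: {5,6,7,8}:4
  |U|=5: {4,5,6,7,8}:4
  |U|=6: {2,4,5,6,7,8}:4  {3,4,5,6,7,8}:4
  |U|=7: {0,2,4,5,6,7,8}:4  {1,3,4,5,6,7,8}:4  {2,3,4,5,6,7,8}:8
  start at 0(d): 12
  start at 1(f): 12
sum over floor = 24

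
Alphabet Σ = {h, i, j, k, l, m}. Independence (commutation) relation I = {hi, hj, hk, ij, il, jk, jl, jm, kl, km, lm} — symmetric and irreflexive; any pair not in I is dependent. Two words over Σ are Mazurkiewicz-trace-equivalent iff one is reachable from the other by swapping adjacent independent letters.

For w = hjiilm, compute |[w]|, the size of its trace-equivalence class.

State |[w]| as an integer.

drop 0:h onto floor
drop 1:j onto floor
drop 2:i onto floor
drop 3:i onto {2:i}
drop 4:l onto {0:h}
drop 5:m onto {0:h, 3:i}
ground layer = {0:h, 1:j, 2:i}
drop-orders for the pieces not yet dropped (sum over which currently-grounded one goes next):
  1 to go: {1} 1  {4} 1  {5} 1
  2 to go: {1,4} 2  {1,5} 2  {3,5} 1  {4,5} 2
  3 to go: {0,4,5} 2  {1,3,5} 3  {1,4,5} 6  {2,3,5} 1  {3,4,5} 3
  4 to go: {0,1,4,5} 8  {0,3,4,5} 5  {1,2,3,5} 4  {1,3,4,5} 12  {2,3,4,5} 4
  if 0:h drops first: 20 orders
  if 1:j drops first: 9 orders
  if 2:i drops first: 25 orders
heap linearizations: 54

54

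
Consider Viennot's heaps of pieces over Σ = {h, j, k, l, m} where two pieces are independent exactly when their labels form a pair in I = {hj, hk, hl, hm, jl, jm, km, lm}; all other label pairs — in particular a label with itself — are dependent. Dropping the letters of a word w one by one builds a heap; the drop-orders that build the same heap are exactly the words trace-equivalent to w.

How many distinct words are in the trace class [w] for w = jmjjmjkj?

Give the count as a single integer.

28

drop 0:j onto floor
drop 1:m onto floor
drop 2:j onto {0:j}
drop 3:j onto {2:j}
drop 4:m onto {1:m}
drop 5:j onto {3:j}
drop 6:k onto {5:j}
drop 7:j onto {6:k}
ground layer = {0:j, 1:m}
drop-orders for the pieces not yet dropped (sum over which currently-grounded one goes next):
  1 to go: {4} 1  {7} 1
  2 to go: {1,4} 1  {4,7} 2  {6,7} 1
  3 to go: {1,4,7} 3  {4,6,7} 3  {5,6,7} 1
  4 to go: {1,4,6,7} 6  {3,5,6,7} 1  {4,5,6,7} 4
  5 to go: {1,4,5,6,7} 10  {2,3,5,6,7} 1  {3,4,5,6,7} 5
  6 to go: {0,2,3,5,6,7} 1  {1,3,4,5,6,7} 15  {2,3,4,5,6,7} 6
  if 0:j drops first: 21 orders
  if 1:m drops first: 7 orders
heap linearizations: 28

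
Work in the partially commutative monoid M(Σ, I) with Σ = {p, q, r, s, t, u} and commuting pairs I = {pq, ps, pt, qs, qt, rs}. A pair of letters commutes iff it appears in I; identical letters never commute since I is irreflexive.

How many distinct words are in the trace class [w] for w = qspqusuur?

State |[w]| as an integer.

12

#0=q has no predecessor
#1=s has no predecessor
#2=p has no predecessor
#3=q depends on [0:q]
#4=u depends on [1:s, 2:p, 3:q]
#5=s depends on [4:u]
#6=u depends on [5:s]
#7=u depends on [6:u]
#8=r depends on [7:u]
sources: [0:q, 1:s, 2:p]
N(rest) = Σ N(rest − s) over sources s of rest; N(one piece) = 1:
  size 1 → [8]=1
  size 2 → [7,8]=1
  size 3 → [6,7,8]=1
  size 4 → [5,6,7,8]=1
  size 5 → [4,5,6,7,8]=1
  size 6 → [1,4,5,6,7,8]=1  [2,4,5,6,7,8]=1  [3,4,5,6,7,8]=1
  size 7 → [0,3,4,5,6,7,8]=1  [1,2,4,5,6,7,8]=2  [1,3,4,5,6,7,8]=2  [2,3,4,5,6,7,8]=2
  first=0(q) contributes 6
  first=1(s) contributes 3
  first=2(p) contributes 3
|[w]| = 12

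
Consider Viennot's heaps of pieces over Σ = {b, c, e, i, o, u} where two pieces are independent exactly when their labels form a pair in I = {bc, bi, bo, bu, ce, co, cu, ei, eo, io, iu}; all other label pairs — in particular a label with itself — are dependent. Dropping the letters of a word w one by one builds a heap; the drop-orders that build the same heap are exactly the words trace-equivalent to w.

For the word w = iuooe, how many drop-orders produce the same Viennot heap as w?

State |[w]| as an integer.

piece 0:i — minimal
piece 1:u — minimal
piece 2:o rests on {1:u}
piece 3:o rests on {2:o}
piece 4:e rests on {1:u}
minimal pieces: {0:i, 1:u}
ways to finish when only these pieces remain (= sum over removing one remaining piece with nothing left below it):
  1 left: {0}→1  {3}→1  {4}→1
  2 left: {0,3}→2  {0,4}→2  {2,3}→1  {3,4}→2
  3 left: {0,2,3}→3  {0,3,4}→6  {2,3,4}→3
  placing 0:i first → 3 extensions
  placing 1:u first → 12 extensions
total linear extensions = 15

15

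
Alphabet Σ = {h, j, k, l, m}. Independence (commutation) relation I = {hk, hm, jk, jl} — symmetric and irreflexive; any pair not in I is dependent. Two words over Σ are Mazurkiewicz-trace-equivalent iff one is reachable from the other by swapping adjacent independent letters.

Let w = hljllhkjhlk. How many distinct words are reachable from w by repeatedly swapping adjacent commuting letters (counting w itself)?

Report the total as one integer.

17

0(h) covers ∅
1(l) covers 0:h
2(j) covers 0:h
3(l) covers 1:l
4(l) covers 3:l
5(h) covers 2:j, 4:l
6(k) covers 4:l
7(j) covers 5:h
8(h) covers 7:j
9(l) covers 6:k, 8:h
10(k) covers 9:l
floor of heap: 0:h
completions by unplaced set U, small U first (add the entries for U minus each lowest piece of U):
  |U|=1: {10}:1
  |U|=2: {9,10}:1
  |U|=3: {6,9,10}:1  {8,9,10}:1
  |U|=4: {6,8,9,10}:2  {7,8,9,10}:1
  |U|=5: {5,7,8,9,10}:1  {6,7,8,9,10}:3
  |U|=6: {2,5,7,8,9,10}:1  {5,6,7,8,9,10}:4
  |U|=7: {2,5,6,7,8,9,10}:5  {4,5,6,7,8,9,10}:4
  |U|=8: {2,4,5,6,7,8,9,10}:9  {3,4,5,6,7,8,9,10}:4
  |U|=9: {1,3,4,5,6,7,8,9,10}:4  {2,3,4,5,6,7,8,9,10}:13
  start at 0(h): 17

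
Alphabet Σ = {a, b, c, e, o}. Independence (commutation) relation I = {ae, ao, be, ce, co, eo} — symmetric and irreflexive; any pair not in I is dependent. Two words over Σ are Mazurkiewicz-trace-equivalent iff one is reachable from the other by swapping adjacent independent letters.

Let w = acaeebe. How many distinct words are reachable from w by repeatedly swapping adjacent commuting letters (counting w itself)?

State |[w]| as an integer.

0(a) covers ∅
1(c) covers 0:a
2(a) covers 1:c
3(e) covers ∅
4(e) covers 3:e
5(b) covers 2:a
6(e) covers 4:e
floor of heap: 0:a, 3:e
completions by unplaced set U, small U first (add the entries for U minus each lowest piece of U):
  |U|=1: {5}:1  {6}:1
  |U|=2: {2,5}:1  {4,6}:1  {5,6}:2
  |U|=3: {1,2,5}:1  {2,5,6}:3  {3,4,6}:1  {4,5,6}:3
  |U|=4: {0,1,2,5}:1  {1,2,5,6}:4  {2,4,5,6}:6  {3,4,5,6}:4
  |U|=5: {0,1,2,5,6}:5  {1,2,4,5,6}:10  {2,3,4,5,6}:10
  start at 0(a): 20
  start at 3(e): 15
sum over floor = 35

35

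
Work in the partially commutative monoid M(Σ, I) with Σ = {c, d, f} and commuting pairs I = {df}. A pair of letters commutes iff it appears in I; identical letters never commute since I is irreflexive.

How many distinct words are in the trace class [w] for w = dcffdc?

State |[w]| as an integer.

3

drop 0:d onto floor
drop 1:c onto {0:d}
drop 2:f onto {1:c}
drop 3:f onto {2:f}
drop 4:d onto {1:c}
drop 5:c onto {3:f, 4:d}
ground layer = {0:d}
drop-orders for the pieces not yet dropped (sum over which currently-grounded one goes next):
  1 to go: {5} 1
  2 to go: {3,5} 1  {4,5} 1
  3 to go: {2,3,5} 1  {3,4,5} 2
  4 to go: {2,3,4,5} 3
  if 0:d drops first: 3 orders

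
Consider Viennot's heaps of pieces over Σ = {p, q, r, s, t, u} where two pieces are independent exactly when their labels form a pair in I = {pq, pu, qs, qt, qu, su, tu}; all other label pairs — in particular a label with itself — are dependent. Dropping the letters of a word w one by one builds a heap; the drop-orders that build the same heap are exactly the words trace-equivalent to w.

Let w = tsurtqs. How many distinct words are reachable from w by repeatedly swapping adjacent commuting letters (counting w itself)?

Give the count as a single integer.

#0=t has no predecessor
#1=s depends on [0:t]
#2=u has no predecessor
#3=r depends on [1:s, 2:u]
#4=t depends on [3:r]
#5=q depends on [3:r]
#6=s depends on [4:t]
sources: [0:t, 2:u]
N(rest) = Σ N(rest − s) over sources s of rest; N(one piece) = 1:
  size 1 → [5]=1  [6]=1
  size 2 → [4,6]=1  [5,6]=2
  size 3 → [4,5,6]=3
  size 4 → [3,4,5,6]=3
  size 5 → [1,3,4,5,6]=3  [2,3,4,5,6]=3
  first=0(t) contributes 6
  first=2(u) contributes 3
|[w]| = 9

9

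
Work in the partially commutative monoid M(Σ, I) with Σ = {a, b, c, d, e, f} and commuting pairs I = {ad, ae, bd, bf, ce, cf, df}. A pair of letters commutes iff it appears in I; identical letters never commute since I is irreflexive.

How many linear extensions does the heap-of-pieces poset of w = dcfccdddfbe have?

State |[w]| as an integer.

180

drop 0:d onto floor
drop 1:c onto {0:d}
drop 2:f onto floor
drop 3:c onto {1:c}
drop 4:c onto {3:c}
drop 5:d onto {4:c}
drop 6:d onto {5:d}
drop 7:d onto {6:d}
drop 8:f onto {2:f}
drop 9:b onto {4:c}
drop 10:e onto {7:d, 8:f, 9:b}
ground layer = {0:d, 2:f}
drop-orders for the pieces not yet dropped (sum over which currently-grounded one goes next):
  1 to go: {10} 1
  2 to go: {7,10} 1  {8,10} 1  {9,10} 1
  3 to go: {2,8,10} 1  {6,7,10} 1  {7,8,10} 2  {7,9,10} 2  {8,9,10} 2
  4 to go: {2,7,8,10} 3  {2,8,9,10} 3  {5,6,7,10} 1  {6,7,8,10} 3  {6,7,9,10} 3  {7,8,9,10} 6
  5 to go: {2,6,7,8,10} 6  {2,7,8,9,10} 12  {5,6,7,8,10} 4  {5,6,7,9,10} 4  {6,7,8,9,10} 12
  6 to go: {2,5,6,7,8,10} 10  {2,6,7,8,9,10} 30  {4,5,6,7,9,10} 4  {5,6,7,8,9,10} 20
  7 to go: {2,5,6,7,8,9,10} 60  {3,4,5,6,7,9,10} 4  {4,5,6,7,8,9,10} 24
  8 to go: {1,3,4,5,6,7,9,10} 4  {2,4,5,6,7,8,9,10} 84  {3,4,5,6,7,8,9,10} 28
  9 to go: {0,1,3,4,5,6,7,9,10} 4  {1,3,4,5,6,7,8,9,10} 32  {2,3,4,5,6,7,8,9,10} 112
  if 0:d drops first: 144 orders
  if 2:f drops first: 36 orders
heap linearizations: 180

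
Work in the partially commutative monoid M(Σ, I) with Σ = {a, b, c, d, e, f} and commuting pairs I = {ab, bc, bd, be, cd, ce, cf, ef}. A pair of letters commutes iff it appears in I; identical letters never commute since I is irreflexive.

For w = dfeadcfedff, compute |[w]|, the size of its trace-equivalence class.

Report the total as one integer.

piece 0:d — minimal
piece 1:f rests on {0:d}
piece 2:e rests on {0:d}
piece 3:a rests on {1:f, 2:e}
piece 4:d rests on {3:a}
piece 5:c rests on {3:a}
piece 6:f rests on {4:d}
piece 7:e rests on {4:d}
piece 8:d rests on {6:f, 7:e}
piece 9:f rests on {8:d}
piece 10:f rests on {9:f}
minimal pieces: {0:d}
ways to finish when only these pieces remain (= sum over removing one remaining piece with nothing left below it):
  1 left: {5}→1  {10}→1
  2 left: {5,10}→2  {9,10}→1
  3 left: {5,9,10}→3  {8,9,10}→1
  4 left: {5,8,9,10}→4  {6,8,9,10}→1  {7,8,9,10}→1
  5 left: {5,6,8,9,10}→5  {5,7,8,9,10}→5  {6,7,8,9,10}→2
  6 left: {4,6,7,8,9,10}→2  {5,6,7,8,9,10}→12
  7 left: {4,5,6,7,8,9,10}→14
  8 left: {3,4,5,6,7,8,9,10}→14
  9 left: {1,3,4,5,6,7,8,9,10}→14  {2,3,4,5,6,7,8,9,10}→14
  placing 0:d first → 28 extensions

28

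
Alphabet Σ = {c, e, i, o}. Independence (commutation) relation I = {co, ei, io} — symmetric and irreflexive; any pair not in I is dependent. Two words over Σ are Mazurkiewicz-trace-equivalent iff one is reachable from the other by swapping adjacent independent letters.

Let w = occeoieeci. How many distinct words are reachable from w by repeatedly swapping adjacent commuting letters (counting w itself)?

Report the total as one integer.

piece 0:o — minimal
piece 1:c — minimal
piece 2:c rests on {1:c}
piece 3:e rests on {0:o, 2:c}
piece 4:o rests on {3:e}
piece 5:i rests on {2:c}
piece 6:e rests on {4:o}
piece 7:e rests on {6:e}
piece 8:c rests on {5:i, 7:e}
piece 9:i rests on {8:c}
minimal pieces: {0:o, 1:c}
ways to finish when only these pieces remain (= sum over removing one remaining piece with nothing left below it):
  1 left: {9}→1
  2 left: {8,9}→1
  3 left: {5,8,9}→1  {7,8,9}→1
  4 left: {5,7,8,9}→2  {6,7,8,9}→1
  5 left: {4,6,7,8,9}→1  {5,6,7,8,9}→3
  6 left: {3,4,6,7,8,9}→1  {4,5,6,7,8,9}→4
  7 left: {0,3,4,6,7,8,9}→1  {3,4,5,6,7,8,9}→5
  8 left: {0,3,4,5,6,7,8,9}→6  {2,3,4,5,6,7,8,9}→5
  placing 0:o first → 5 extensions
  placing 1:c first → 11 extensions
total linear extensions = 16

16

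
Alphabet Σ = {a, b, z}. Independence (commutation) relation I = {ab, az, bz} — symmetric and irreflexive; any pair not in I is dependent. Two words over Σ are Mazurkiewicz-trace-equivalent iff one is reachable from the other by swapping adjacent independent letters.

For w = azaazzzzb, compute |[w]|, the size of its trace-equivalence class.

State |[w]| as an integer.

drop 0:a onto floor
drop 1:z onto floor
drop 2:a onto {0:a}
drop 3:a onto {2:a}
drop 4:z onto {1:z}
drop 5:z onto {4:z}
drop 6:z onto {5:z}
drop 7:z onto {6:z}
drop 8:b onto floor
ground layer = {0:a, 1:z, 8:b}
drop-orders for the pieces not yet dropped (sum over which currently-grounded one goes next):
  1 to go: {3} 1  {7} 1  {8} 1
  2 to go: {2,3} 1  {3,7} 2  {3,8} 2  {6,7} 1  {7,8} 2
  3 to go: {0,2,3} 1  {2,3,7} 3  {2,3,8} 3  {3,6,7} 3  {3,7,8} 6  {5,6,7} 1  {6,7,8} 3
  4 to go: {0,2,3,7} 4  {0,2,3,8} 4  {2,3,6,7} 6  {2,3,7,8} 12  {3,5,6,7} 4  {3,6,7,8} 12  {4,5,6,7} 1  {5,6,7,8} 4
  5 to go: {0,2,3,6,7} 10  {0,2,3,7,8} 20  {1,4,5,6,7} 1  {2,3,5,6,7} 10  {2,3,6,7,8} 30  {3,4,5,6,7} 5  {3,5,6,7,8} 20  {4,5,6,7,8} 5
  6 to go: {0,2,3,5,6,7} 20  {0,2,3,6,7,8} 60  {1,3,4,5,6,7} 6  {1,4,5,6,7,8} 6  {2,3,4,5,6,7} 15  {2,3,5,6,7,8} 60  {3,4,5,6,7,8} 30
  7 to go: {0,2,3,4,5,6,7} 35  {0,2,3,5,6,7,8} 140  {1,2,3,4,5,6,7} 21  {1,3,4,5,6,7,8} 42  {2,3,4,5,6,7,8} 105
  if 0:a drops first: 168 orders
  if 1:z drops first: 280 orders
  if 8:b drops first: 56 orders
heap linearizations: 504

504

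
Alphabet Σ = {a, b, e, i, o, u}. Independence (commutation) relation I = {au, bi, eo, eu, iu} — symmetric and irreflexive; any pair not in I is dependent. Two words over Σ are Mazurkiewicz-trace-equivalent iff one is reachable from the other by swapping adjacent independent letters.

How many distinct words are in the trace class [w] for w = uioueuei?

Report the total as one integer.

50

0(u) covers ∅
1(i) covers ∅
2(o) covers 0:u, 1:i
3(u) covers 2:o
4(e) covers 1:i
5(u) covers 3:u
6(e) covers 4:e
7(i) covers 2:o, 6:e
floor of heap: 0:u, 1:i
completions by unplaced set U, small U first (add the entries for U minus each lowest piece of U):
  |U|=1: {5}:1  {7}:1
  |U|=2: {3,5}:1  {5,7}:2  {6,7}:1
  |U|=3: {3,5,7}:3  {4,6,7}:1  {5,6,7}:3
  |U|=4: {2,3,5,7}:3  {3,5,6,7}:6  {4,5,6,7}:4
  |U|=5: {0,2,3,5,7}:3  {2,3,5,6,7}:9  {3,4,5,6,7}:10
  |U|=6: {0,2,3,5,6,7}:12  {2,3,4,5,6,7}:19
  start at 0(u): 19
  start at 1(i): 31
sum over floor = 50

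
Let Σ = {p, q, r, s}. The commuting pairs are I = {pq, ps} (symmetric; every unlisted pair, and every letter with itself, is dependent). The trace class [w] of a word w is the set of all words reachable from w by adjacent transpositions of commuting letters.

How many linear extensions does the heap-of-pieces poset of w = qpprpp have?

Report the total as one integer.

piece 0:q — minimal
piece 1:p — minimal
piece 2:p rests on {1:p}
piece 3:r rests on {0:q, 2:p}
piece 4:p rests on {3:r}
piece 5:p rests on {4:p}
minimal pieces: {0:q, 1:p}
ways to finish when only these pieces remain (= sum over removing one remaining piece with nothing left below it):
  1 left: {5}→1
  2 left: {4,5}→1
  3 left: {3,4,5}→1
  4 left: {0,3,4,5}→1  {2,3,4,5}→1
  placing 0:q first → 1 extensions
  placing 1:p first → 2 extensions
total linear extensions = 3

3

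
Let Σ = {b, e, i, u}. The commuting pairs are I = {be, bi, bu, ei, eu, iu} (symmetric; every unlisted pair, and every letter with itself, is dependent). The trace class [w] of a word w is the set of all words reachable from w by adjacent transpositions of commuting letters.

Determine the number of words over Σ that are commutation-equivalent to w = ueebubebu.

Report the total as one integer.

1680

drop 0:u onto floor
drop 1:e onto floor
drop 2:e onto {1:e}
drop 3:b onto floor
drop 4:u onto {0:u}
drop 5:b onto {3:b}
drop 6:e onto {2:e}
drop 7:b onto {5:b}
drop 8:u onto {4:u}
ground layer = {0:u, 1:e, 3:b}
drop-orders for the pieces not yet dropped (sum over which currently-grounded one goes next):
  1 to go: {6} 1  {7} 1  {8} 1
  2 to go: {2,6} 1  {4,8} 1  {5,7} 1  {6,7} 2  {6,8} 2  {7,8} 2
  3 to go: {0,4,8} 1  {1,2,6} 1  {2,6,7} 3  {2,6,8} 3  {3,5,7} 1  {4,6,8} 3  {4,7,8} 3  {5,6,7} 3  {5,7,8} 3  {6,7,8} 6
  4 to go: {0,4,6,8} 4  {0,4,7,8} 4  {1,2,6,7} 4  {1,2,6,8} 4  {2,4,6,8} 6  {2,5,6,7} 6  {2,6,7,8} 12  {3,5,6,7} 4  {3,5,7,8} 4  {4,5,7,8} 6  {4,6,7,8} 12  {5,6,7,8} 12
  5 to go: {0,2,4,6,8} 10  {0,4,5,7,8} 10  {0,4,6,7,8} 20  {1,2,4,6,8} 10  {1,2,5,6,7} 10  {1,2,6,7,8} 20  {2,3,5,6,7} 10  {2,4,6,7,8} 30  {2,5,6,7,8} 30  {3,4,5,7,8} 10  {3,5,6,7,8} 20  {4,5,6,7,8} 30
  6 to go: {0,1,2,4,6,8} 20  {0,2,4,6,7,8} 60  {0,3,4,5,7,8} 20  {0,4,5,6,7,8} 60  {1,2,3,5,6,7} 20  {1,2,4,6,7,8} 60  {1,2,5,6,7,8} 60  {2,3,5,6,7,8} 60  {2,4,5,6,7,8} 90  {3,4,5,6,7,8} 60
  7 to go: {0,1,2,4,6,7,8} 140  {0,2,4,5,6,7,8} 210  {0,3,4,5,6,7,8} 140  {1,2,3,5,6,7,8} 140  {1,2,4,5,6,7,8} 210  {2,3,4,5,6,7,8} 210
  if 0:u drops first: 560 orders
  if 1:e drops first: 560 orders
  if 3:b drops first: 560 orders
heap linearizations: 1680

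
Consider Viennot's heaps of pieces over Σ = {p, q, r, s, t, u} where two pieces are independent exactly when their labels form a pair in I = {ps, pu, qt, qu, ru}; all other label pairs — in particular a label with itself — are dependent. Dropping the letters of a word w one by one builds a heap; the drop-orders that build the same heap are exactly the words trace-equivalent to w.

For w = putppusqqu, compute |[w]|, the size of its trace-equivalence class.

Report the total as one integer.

0(p) covers ∅
1(u) covers ∅
2(t) covers 0:p, 1:u
3(p) covers 2:t
4(p) covers 3:p
5(u) covers 2:t
6(s) covers 5:u
7(q) covers 4:p, 6:s
8(q) covers 7:q
9(u) covers 6:s
floor of heap: 0:p, 1:u
completions by unplaced set U, small U first (add the entries for U minus each lowest piece of U):
  |U|=1: {8}:1  {9}:1
  |U|=2: {7,8}:1  {8,9}:2
  |U|=3: {4,7,8}:1  {7,8,9}:3
  |U|=4: {3,4,7,8}:1  {4,7,8,9}:4  {6,7,8,9}:3
  |U|=5: {3,4,7,8,9}:5  {4,6,7,8,9}:7  {5,6,7,8,9}:3
  |U|=6: {3,4,6,7,8,9}:12  {4,5,6,7,8,9}:10
  |U|=7: {3,4,5,6,7,8,9}:22
  |U|=8: {2,3,4,5,6,7,8,9}:22
  start at 0(p): 22
  start at 1(u): 22
sum over floor = 44

44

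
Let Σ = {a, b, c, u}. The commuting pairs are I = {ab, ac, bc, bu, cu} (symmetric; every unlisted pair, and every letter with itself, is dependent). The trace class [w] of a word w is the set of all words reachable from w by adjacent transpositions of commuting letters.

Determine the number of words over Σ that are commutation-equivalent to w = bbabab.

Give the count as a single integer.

15

0(b) covers ∅
1(b) covers 0:b
2(a) covers ∅
3(b) covers 1:b
4(a) covers 2:a
5(b) covers 3:b
floor of heap: 0:b, 2:a
completions by unplaced set U, small U first (add the entries for U minus each lowest piece of U):
  |U|=1: {4}:1  {5}:1
  |U|=2: {2,4}:1  {3,5}:1  {4,5}:2
  |U|=3: {1,3,5}:1  {2,4,5}:3  {3,4,5}:3
  |U|=4: {0,1,3,5}:1  {1,3,4,5}:4  {2,3,4,5}:6
  start at 0(b): 10
  start at 2(a): 5
sum over floor = 15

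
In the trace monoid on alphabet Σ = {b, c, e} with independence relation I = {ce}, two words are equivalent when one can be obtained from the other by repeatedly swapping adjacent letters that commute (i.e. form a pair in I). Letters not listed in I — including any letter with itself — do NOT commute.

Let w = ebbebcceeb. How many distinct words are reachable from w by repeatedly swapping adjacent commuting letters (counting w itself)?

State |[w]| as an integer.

6

#0=e has no predecessor
#1=b depends on [0:e]
#2=b depends on [1:b]
#3=e depends on [2:b]
#4=b depends on [3:e]
#5=c depends on [4:b]
#6=c depends on [5:c]
#7=e depends on [4:b]
#8=e depends on [7:e]
#9=b depends on [6:c, 8:e]
sources: [0:e]
N(rest) = Σ N(rest − s) over sources s of rest; N(one piece) = 1:
  size 1 → [9]=1
  size 2 → [6,9]=1  [8,9]=1
  size 3 → [5,6,9]=1  [6,8,9]=2  [7,8,9]=1
  size 4 → [5,6,8,9]=3  [6,7,8,9]=3
  size 5 → [5,6,7,8,9]=6
  size 6 → [4,5,6,7,8,9]=6
  size 7 → [3,4,5,6,7,8,9]=6
  size 8 → [2,3,4,5,6,7,8,9]=6
  first=0(e) contributes 6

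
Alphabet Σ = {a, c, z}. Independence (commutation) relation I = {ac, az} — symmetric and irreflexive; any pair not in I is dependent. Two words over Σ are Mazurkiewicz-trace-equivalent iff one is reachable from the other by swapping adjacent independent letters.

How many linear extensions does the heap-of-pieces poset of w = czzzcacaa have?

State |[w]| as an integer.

#0=c has no predecessor
#1=z depends on [0:c]
#2=z depends on [1:z]
#3=z depends on [2:z]
#4=c depends on [3:z]
#5=a has no predecessor
#6=c depends on [4:c]
#7=a depends on [5:a]
#8=a depends on [7:a]
sources: [0:c, 5:a]
N(rest) = Σ N(rest − s) over sources s of rest; N(one piece) = 1:
  size 1 → [6]=1  [8]=1
  size 2 → [4,6]=1  [6,8]=2  [7,8]=1
  size 3 → [3,4,6]=1  [4,6,8]=3  [5,7,8]=1  [6,7,8]=3
  size 4 → [2,3,4,6]=1  [3,4,6,8]=4  [4,6,7,8]=6  [5,6,7,8]=4
  size 5 → [1,2,3,4,6]=1  [2,3,4,6,8]=5  [3,4,6,7,8]=10  [4,5,6,7,8]=10
  size 6 → [0,1,2,3,4,6]=1  [1,2,3,4,6,8]=6  [2,3,4,6,7,8]=15  [3,4,5,6,7,8]=20
  size 7 → [0,1,2,3,4,6,8]=7  [1,2,3,4,6,7,8]=21  [2,3,4,5,6,7,8]=35
  first=0(c) contributes 56
  first=5(a) contributes 28
|[w]| = 84

84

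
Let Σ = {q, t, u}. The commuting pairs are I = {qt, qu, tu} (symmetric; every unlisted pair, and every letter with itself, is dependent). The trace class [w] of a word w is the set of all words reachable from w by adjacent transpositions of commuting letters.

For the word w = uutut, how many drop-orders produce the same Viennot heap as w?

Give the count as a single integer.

10

#0=u has no predecessor
#1=u depends on [0:u]
#2=t has no predecessor
#3=u depends on [1:u]
#4=t depends on [2:t]
sources: [0:u, 2:t]
N(rest) = Σ N(rest − s) over sources s of rest; N(one piece) = 1:
  size 1 → [3]=1  [4]=1
  size 2 → [1,3]=1  [2,4]=1  [3,4]=2
  size 3 → [0,1,3]=1  [1,3,4]=3  [2,3,4]=3
  first=0(u) contributes 6
  first=2(t) contributes 4
|[w]| = 10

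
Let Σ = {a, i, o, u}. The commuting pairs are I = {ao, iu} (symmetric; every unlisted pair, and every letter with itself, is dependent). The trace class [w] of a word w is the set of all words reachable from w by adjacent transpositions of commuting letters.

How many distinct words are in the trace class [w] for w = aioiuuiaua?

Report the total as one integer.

6

0(a) covers ∅
1(i) covers 0:a
2(o) covers 1:i
3(i) covers 2:o
4(u) covers 2:o
5(u) covers 4:u
6(i) covers 3:i
7(a) covers 5:u, 6:i
8(u) covers 7:a
9(a) covers 8:u
floor of heap: 0:a
completions by unplaced set U, small U first (add the entries for U minus each lowest piece of U):
  |U|=1: {9}:1
  |U|=2: {8,9}:1
  |U|=3: {7,8,9}:1
  |U|=4: {5,7,8,9}:1  {6,7,8,9}:1
  |U|=5: {3,6,7,8,9}:1  {4,5,7,8,9}:1  {5,6,7,8,9}:2
  |U|=6: {3,5,6,7,8,9}:3  {4,5,6,7,8,9}:3
  |U|=7: {3,4,5,6,7,8,9}:6
  |U|=8: {2,3,4,5,6,7,8,9}:6
  start at 0(a): 6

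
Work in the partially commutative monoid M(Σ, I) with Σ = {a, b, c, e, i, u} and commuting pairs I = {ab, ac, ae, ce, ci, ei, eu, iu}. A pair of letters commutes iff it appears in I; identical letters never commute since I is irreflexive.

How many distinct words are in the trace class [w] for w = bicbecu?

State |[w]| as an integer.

drop 0:b onto floor
drop 1:i onto {0:b}
drop 2:c onto {0:b}
drop 3:b onto {1:i, 2:c}
drop 4:e onto {3:b}
drop 5:c onto {3:b}
drop 6:u onto {5:c}
ground layer = {0:b}
drop-orders for the pieces not yet dropped (sum over which currently-grounded one goes next):
  1 to go: {4} 1  {6} 1
  2 to go: {4,6} 2  {5,6} 1
  3 to go: {4,5,6} 3
  4 to go: {3,4,5,6} 3
  5 to go: {1,3,4,5,6} 3  {2,3,4,5,6} 3
  if 0:b drops first: 6 orders

6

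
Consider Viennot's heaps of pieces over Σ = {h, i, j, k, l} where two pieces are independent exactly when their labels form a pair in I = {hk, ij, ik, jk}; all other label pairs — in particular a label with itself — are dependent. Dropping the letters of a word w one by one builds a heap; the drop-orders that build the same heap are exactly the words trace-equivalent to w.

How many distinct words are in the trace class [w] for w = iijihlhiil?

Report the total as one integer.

piece 0:i — minimal
piece 1:i rests on {0:i}
piece 2:j — minimal
piece 3:i rests on {1:i}
piece 4:h rests on {2:j, 3:i}
piece 5:l rests on {4:h}
piece 6:h rests on {5:l}
piece 7:i rests on {6:h}
piece 8:i rests on {7:i}
piece 9:l rests on {8:i}
minimal pieces: {0:i, 2:j}
ways to finish when only these pieces remain (= sum over removing one remaining piece with nothing left below it):
  1 left: {9}→1
  2 left: {8,9}→1
  3 left: {7,8,9}→1
  4 left: {6,7,8,9}→1
  5 left: {5,6,7,8,9}→1
  6 left: {4,5,6,7,8,9}→1
  7 left: {2,4,5,6,7,8,9}→1  {3,4,5,6,7,8,9}→1
  8 left: {1,3,4,5,6,7,8,9}→1  {2,3,4,5,6,7,8,9}→2
  placing 0:i first → 3 extensions
  placing 2:j first → 1 extensions
total linear extensions = 4

4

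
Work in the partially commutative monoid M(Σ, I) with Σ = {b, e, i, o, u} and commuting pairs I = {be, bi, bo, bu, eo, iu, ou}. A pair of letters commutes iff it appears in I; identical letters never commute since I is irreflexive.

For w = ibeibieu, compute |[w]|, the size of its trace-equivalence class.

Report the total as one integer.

28

#0=i has no predecessor
#1=b has no predecessor
#2=e depends on [0:i]
#3=i depends on [2:e]
#4=b depends on [1:b]
#5=i depends on [3:i]
#6=e depends on [5:i]
#7=u depends on [6:e]
sources: [0:i, 1:b]
N(rest) = Σ N(rest − s) over sources s of rest; N(one piece) = 1:
  size 1 → [4]=1  [7]=1
  size 2 → [1,4]=1  [4,7]=2  [6,7]=1
  size 3 → [1,4,7]=3  [4,6,7]=3  [5,6,7]=1
  size 4 → [1,4,6,7]=6  [3,5,6,7]=1  [4,5,6,7]=4
  size 5 → [1,4,5,6,7]=10  [2,3,5,6,7]=1  [3,4,5,6,7]=5
  size 6 → [0,2,3,5,6,7]=1  [1,3,4,5,6,7]=15  [2,3,4,5,6,7]=6
  first=0(i) contributes 21
  first=1(b) contributes 7
|[w]| = 28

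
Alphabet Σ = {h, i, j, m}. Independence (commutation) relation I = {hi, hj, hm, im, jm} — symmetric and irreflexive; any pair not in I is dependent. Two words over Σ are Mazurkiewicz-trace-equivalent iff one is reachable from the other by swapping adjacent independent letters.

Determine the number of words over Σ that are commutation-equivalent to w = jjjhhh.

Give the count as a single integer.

#0=j has no predecessor
#1=j depends on [0:j]
#2=j depends on [1:j]
#3=h has no predecessor
#4=h depends on [3:h]
#5=h depends on [4:h]
sources: [0:j, 3:h]
N(rest) = Σ N(rest − s) over sources s of rest; N(one piece) = 1:
  size 1 → [2]=1  [5]=1
  size 2 → [1,2]=1  [2,5]=2  [4,5]=1
  size 3 → [0,1,2]=1  [1,2,5]=3  [2,4,5]=3  [3,4,5]=1
  size 4 → [0,1,2,5]=4  [1,2,4,5]=6  [2,3,4,5]=4
  first=0(j) contributes 10
  first=3(h) contributes 10
|[w]| = 20

20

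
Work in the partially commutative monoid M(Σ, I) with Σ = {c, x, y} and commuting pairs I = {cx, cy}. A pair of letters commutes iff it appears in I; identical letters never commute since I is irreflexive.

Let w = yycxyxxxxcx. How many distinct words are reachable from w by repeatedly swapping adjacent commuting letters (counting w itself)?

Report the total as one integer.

#0=y has no predecessor
#1=y depends on [0:y]
#2=c has no predecessor
#3=x depends on [1:y]
#4=y depends on [3:x]
#5=x depends on [4:y]
#6=x depends on [5:x]
#7=x depends on [6:x]
#8=x depends on [7:x]
#9=c depends on [2:c]
#10=x depends on [8:x]
sources: [0:y, 2:c]
N(rest) = Σ N(rest − s) over sources s of rest; N(one piece) = 1:
  size 1 → [9]=1  [10]=1
  size 2 → [2,9]=1  [8,10]=1  [9,10]=2
  size 3 → [2,9,10]=3  [7,8,10]=1  [8,9,10]=3
  size 4 → [2,8,9,10]=6  [6,7,8,10]=1  [7,8,9,10]=4
  size 5 → [2,7,8,9,10]=10  [5,6,7,8,10]=1  [6,7,8,9,10]=5
  size 6 → [2,6,7,8,9,10]=15  [4,5,6,7,8,10]=1  [5,6,7,8,9,10]=6
  size 7 → [2,5,6,7,8,9,10]=21  [3,4,5,6,7,8,10]=1  [4,5,6,7,8,9,10]=7
  size 8 → [1,3,4,5,6,7,8,10]=1  [2,4,5,6,7,8,9,10]=28  [3,4,5,6,7,8,9,10]=8
  size 9 → [0,1,3,4,5,6,7,8,10]=1  [1,3,4,5,6,7,8,9,10]=9  [2,3,4,5,6,7,8,9,10]=36
  first=0(y) contributes 45
  first=2(c) contributes 10
|[w]| = 55

55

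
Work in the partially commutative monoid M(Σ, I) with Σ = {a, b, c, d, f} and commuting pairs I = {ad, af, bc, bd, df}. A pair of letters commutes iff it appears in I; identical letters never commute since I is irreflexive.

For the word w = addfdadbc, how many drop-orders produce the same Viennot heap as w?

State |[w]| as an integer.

0(a) covers ∅
1(d) covers ∅
2(d) covers 1:d
3(f) covers ∅
4(d) covers 2:d
5(a) covers 0:a
6(d) covers 4:d
7(b) covers 3:f, 5:a
8(c) covers 3:f, 5:a, 6:d
floor of heap: 0:a, 1:d, 3:f
completions by unplaced set U, small U first (add the entries for U minus each lowest piece of U):
  |U|=1: {7}:1  {8}:1
  |U|=2: {6,8}:1  {7,8}:2
  |U|=3: {3,7,8}:2  {4,6,8}:1  {5,7,8}:2  {6,7,8}:3
  |U|=4: {0,5,7,8}:2  {2,4,6,8}:1  {3,5,7,8}:4  {3,6,7,8}:5  {4,6,7,8}:4  {5,6,7,8}:5
  |U|=5: {0,3,5,7,8}:6  {0,5,6,7,8}:7  {1,2,4,6,8}:1  {2,4,6,7,8}:5  {3,4,6,7,8}:9  {3,5,6,7,8}:14  {4,5,6,7,8}:9
  |U|=6: {0,3,5,6,7,8}:27  {0,4,5,6,7,8}:16  {1,2,4,6,7,8}:6  {2,3,4,6,7,8}:14  {2,4,5,6,7,8}:14  {3,4,5,6,7,8}:32
  |U|=7: {0,2,4,5,6,7,8}:30  {0,3,4,5,6,7,8}:75  {1,2,3,4,6,7,8}:20  {1,2,4,5,6,7,8}:20  {2,3,4,5,6,7,8}:60
  start at 0(a): 100
  start at 1(d): 165
  start at 3(f): 50
sum over floor = 315

315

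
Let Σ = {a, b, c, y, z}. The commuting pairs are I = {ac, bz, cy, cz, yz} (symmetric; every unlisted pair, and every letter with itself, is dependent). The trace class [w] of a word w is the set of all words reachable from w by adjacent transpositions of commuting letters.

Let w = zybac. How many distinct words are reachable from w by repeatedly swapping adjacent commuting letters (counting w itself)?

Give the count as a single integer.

#0=z has no predecessor
#1=y has no predecessor
#2=b depends on [1:y]
#3=a depends on [0:z, 2:b]
#4=c depends on [2:b]
sources: [0:z, 1:y]
N(rest) = Σ N(rest − s) over sources s of rest; N(one piece) = 1:
  size 1 → [3]=1  [4]=1
  size 2 → [0,3]=1  [3,4]=2
  size 3 → [0,3,4]=3  [2,3,4]=2
  first=0(z) contributes 2
  first=1(y) contributes 5
|[w]| = 7

7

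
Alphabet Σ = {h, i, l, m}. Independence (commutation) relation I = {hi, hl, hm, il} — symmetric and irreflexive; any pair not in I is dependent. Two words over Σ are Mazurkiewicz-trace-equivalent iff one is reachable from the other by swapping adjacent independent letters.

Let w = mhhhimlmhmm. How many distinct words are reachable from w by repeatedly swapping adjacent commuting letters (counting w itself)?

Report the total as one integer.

330

0(m) covers ∅
1(h) covers ∅
2(h) covers 1:h
3(h) covers 2:h
4(i) covers 0:m
5(m) covers 4:i
6(l) covers 5:m
7(m) covers 6:l
8(h) covers 3:h
9(m) covers 7:m
10(m) covers 9:m
floor of heap: 0:m, 1:h
completions by unplaced set U, small U first (add the entries for U minus each lowest piece of U):
  |U|=1: {8}:1  {10}:1
  |U|=2: {3,8}:1  {8,10}:2  {9,10}:1
  |U|=3: {2,3,8}:1  {3,8,10}:3  {7,9,10}:1  {8,9,10}:3
  |U|=4: {1,2,3,8}:1  {2,3,8,10}:4  {3,8,9,10}:6  {6,7,9,10}:1  {7,8,9,10}:4
  |U|=5: {1,2,3,8,10}:5  {2,3,8,9,10}:10  {3,7,8,9,10}:10  {5,6,7,9,10}:1  {6,7,8,9,10}:5
  |U|=6: {1,2,3,8,9,10}:15  {2,3,7,8,9,10}:20  {3,6,7,8,9,10}:15  {4,5,6,7,9,10}:1  {5,6,7,8,9,10}:6
  |U|=7: {0,4,5,6,7,9,10}:1  {1,2,3,7,8,9,10}:35  {2,3,6,7,8,9,10}:35  {3,5,6,7,8,9,10}:21  {4,5,6,7,8,9,10}:7
  |U|=8: {0,4,5,6,7,8,9,10}:8  {1,2,3,6,7,8,9,10}:70  {2,3,5,6,7,8,9,10}:56  {3,4,5,6,7,8,9,10}:28
  |U|=9: {0,3,4,5,6,7,8,9,10}:36  {1,2,3,5,6,7,8,9,10}:126  {2,3,4,5,6,7,8,9,10}:84
  start at 0(m): 210
  start at 1(h): 120
sum over floor = 330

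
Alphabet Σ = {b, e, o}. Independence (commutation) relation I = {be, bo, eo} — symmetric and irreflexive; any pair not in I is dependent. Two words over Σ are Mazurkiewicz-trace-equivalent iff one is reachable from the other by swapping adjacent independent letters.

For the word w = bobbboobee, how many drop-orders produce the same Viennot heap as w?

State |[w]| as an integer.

0(b) covers ∅
1(o) covers ∅
2(b) covers 0:b
3(b) covers 2:b
4(b) covers 3:b
5(o) covers 1:o
6(o) covers 5:o
7(b) covers 4:b
8(e) covers ∅
9(e) covers 8:e
floor of heap: 0:b, 1:o, 8:e
completions by unplaced set U, small U first (add the entries for U minus each lowest piece of U):
  |U|=1: {6}:1  {7}:1  {9}:1
  |U|=2: {4,7}:1  {5,6}:1  {6,7}:2  {6,9}:2  {7,9}:2  {8,9}:1
  |U|=3: {1,5,6}:1  {3,4,7}:1  {4,6,7}:3  {4,7,9}:3  {5,6,7}:3  {5,6,9}:3  {6,7,9}:6  {6,8,9}:3  {7,8,9}:3
  |U|=4: {1,5,6,7}:4  {1,5,6,9}:4  {2,3,4,7}:1  {3,4,6,7}:4  {3,4,7,9}:4  {4,5,6,7}:6  {4,6,7,9}:12  {4,7,8,9}:6  {5,6,7,9}:12  {5,6,8,9}:6  {6,7,8,9}:12
  |U|=5: {0,2,3,4,7}:1  {1,4,5,6,7}:10  {1,5,6,7,9}:20  {1,5,6,8,9}:10  {2,3,4,6,7}:5  {2,3,4,7,9}:5  {3,4,5,6,7}:10  {3,4,6,7,9}:20  {3,4,7,8,9}:10  {4,5,6,7,9}:30  {4,6,7,8,9}:30  {5,6,7,8,9}:30
  |U|=6: {0,2,3,4,6,7}:6  {0,2,3,4,7,9}:6  {1,3,4,5,6,7}:20  {1,4,5,6,7,9}:60  {1,5,6,7,8,9}:60  {2,3,4,5,6,7}:15  {2,3,4,6,7,9}:30  {2,3,4,7,8,9}:15  {3,4,5,6,7,9}:60  {3,4,6,7,8,9}:60  {4,5,6,7,8,9}:90
  |U|=7: {0,2,3,4,5,6,7}:21  {0,2,3,4,6,7,9}:42  {0,2,3,4,7,8,9}:21  {1,2,3,4,5,6,7}:35  {1,3,4,5,6,7,9}:140  {1,4,5,6,7,8,9}:210  {2,3,4,5,6,7,9}:105  {2,3,4,6,7,8,9}:105  {3,4,5,6,7,8,9}:210
  |U|=8: {0,1,2,3,4,5,6,7}:56  {0,2,3,4,5,6,7,9}:168  {0,2,3,4,6,7,8,9}:168  {1,2,3,4,5,6,7,9}:280  {1,3,4,5,6,7,8,9}:560  {2,3,4,5,6,7,8,9}:420
  start at 0(b): 1260
  start at 1(o): 756
  start at 8(e): 504
sum over floor = 2520

2520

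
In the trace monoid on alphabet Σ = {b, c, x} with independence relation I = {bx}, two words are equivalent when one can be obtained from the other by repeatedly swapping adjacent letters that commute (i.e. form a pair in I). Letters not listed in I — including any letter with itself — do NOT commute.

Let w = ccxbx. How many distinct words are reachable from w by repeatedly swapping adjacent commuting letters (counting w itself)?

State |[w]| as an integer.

3

piece 0:c — minimal
piece 1:c rests on {0:c}
piece 2:x rests on {1:c}
piece 3:b rests on {1:c}
piece 4:x rests on {2:x}
minimal pieces: {0:c}
ways to finish when only these pieces remain (= sum over removing one remaining piece with nothing left below it):
  1 left: {3}→1  {4}→1
  2 left: {2,4}→1  {3,4}→2
  3 left: {2,3,4}→3
  placing 0:c first → 3 extensions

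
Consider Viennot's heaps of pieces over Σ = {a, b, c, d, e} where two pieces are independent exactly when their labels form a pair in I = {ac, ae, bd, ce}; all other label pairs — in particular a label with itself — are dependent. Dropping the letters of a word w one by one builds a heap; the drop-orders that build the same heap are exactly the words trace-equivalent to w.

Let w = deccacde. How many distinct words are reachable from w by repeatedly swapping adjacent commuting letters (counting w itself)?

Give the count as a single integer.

20

drop 0:d onto floor
drop 1:e onto {0:d}
drop 2:c onto {0:d}
drop 3:c onto {2:c}
drop 4:a onto {0:d}
drop 5:c onto {3:c}
drop 6:d onto {1:e, 4:a, 5:c}
drop 7:e onto {6:d}
ground layer = {0:d}
drop-orders for the pieces not yet dropped (sum over which currently-grounded one goes next):
  1 to go: {7} 1
  2 to go: {6,7} 1
  3 to go: {1,6,7} 1  {4,6,7} 1  {5,6,7} 1
  4 to go: {1,4,6,7} 2  {1,5,6,7} 2  {3,5,6,7} 1  {4,5,6,7} 2
  5 to go: {1,3,5,6,7} 3  {1,4,5,6,7} 6  {2,3,5,6,7} 1  {3,4,5,6,7} 3
  6 to go: {1,2,3,5,6,7} 4  {1,3,4,5,6,7} 12  {2,3,4,5,6,7} 4
  if 0:d drops first: 20 orders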